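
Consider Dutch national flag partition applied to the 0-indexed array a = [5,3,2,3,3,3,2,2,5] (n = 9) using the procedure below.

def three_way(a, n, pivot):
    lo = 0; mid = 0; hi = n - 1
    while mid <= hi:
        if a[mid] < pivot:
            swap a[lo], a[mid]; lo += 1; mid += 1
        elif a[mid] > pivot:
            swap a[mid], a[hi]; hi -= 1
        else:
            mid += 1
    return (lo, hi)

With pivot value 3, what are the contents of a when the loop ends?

lo=0 mid=0 hi=8
5>3: swap(0,8), hi=7 ⇒ [5,3,2,3,3,3,2,2,5]
5>3: swap(0,7), hi=6 ⇒ [2,3,2,3,3,3,2,5,5]
2<3: swap(0,0), lo=1 mid=1 ⇒ [2,3,2,3,3,3,2,5,5]
3=3: mid=2
2<3: swap(1,2), lo=2 mid=3 ⇒ [2,2,3,3,3,3,2,5,5]
3=3: mid=4
3=3: mid=5
3=3: mid=6
2<3: swap(2,6), lo=3 mid=7 ⇒ [2,2,2,3,3,3,3,5,5]
done. lo=3 hi=6; a=[2,2,2,3,3,3,3,5,5]

[2,2,2,3,3,3,3,5,5]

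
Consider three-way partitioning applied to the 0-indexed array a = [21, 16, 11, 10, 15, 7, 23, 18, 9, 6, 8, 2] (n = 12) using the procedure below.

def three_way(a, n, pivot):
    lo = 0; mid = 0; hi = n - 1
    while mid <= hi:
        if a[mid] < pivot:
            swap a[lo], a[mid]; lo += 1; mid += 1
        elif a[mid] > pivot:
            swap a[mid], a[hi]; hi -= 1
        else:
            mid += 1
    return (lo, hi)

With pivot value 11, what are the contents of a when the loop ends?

pivot = 11; lo=0, mid=0, hi=11
a[mid]=21>11: swap a[0],a[11]; hi=10 → [2, 16, 11, 10, 15, 7, 23, 18, 9, 6, 8, 21]
a[mid]=2<11: swap a[0],a[0]; lo=1,mid=1 → [2, 16, 11, 10, 15, 7, 23, 18, 9, 6, 8, 21]
a[mid]=16>11: swap a[1],a[10]; hi=9 → [2, 8, 11, 10, 15, 7, 23, 18, 9, 6, 16, 21]
a[mid]=8<11: swap a[1],a[1]; lo=2,mid=2 → [2, 8, 11, 10, 15, 7, 23, 18, 9, 6, 16, 21]
a[mid]=11=11: mid=3
a[mid]=10<11: swap a[2],a[3]; lo=3,mid=4 → [2, 8, 10, 11, 15, 7, 23, 18, 9, 6, 16, 21]
a[mid]=15>11: swap a[4],a[9]; hi=8 → [2, 8, 10, 11, 6, 7, 23, 18, 9, 15, 16, 21]
a[mid]=6<11: swap a[3],a[4]; lo=4,mid=5 → [2, 8, 10, 6, 11, 7, 23, 18, 9, 15, 16, 21]
a[mid]=7<11: swap a[4],a[5]; lo=5,mid=6 → [2, 8, 10, 6, 7, 11, 23, 18, 9, 15, 16, 21]
a[mid]=23>11: swap a[6],a[8]; hi=7 → [2, 8, 10, 6, 7, 11, 9, 18, 23, 15, 16, 21]
a[mid]=9<11: swap a[5],a[6]; lo=6,mid=7 → [2, 8, 10, 6, 7, 9, 11, 18, 23, 15, 16, 21]
a[mid]=18>11: swap a[7],a[7]; hi=6 → [2, 8, 10, 6, 7, 9, 11, 18, 23, 15, 16, 21]
end: lo=6, hi=6; a = [2, 8, 10, 6, 7, 9, 11, 18, 23, 15, 16, 21]

[2, 8, 10, 6, 7, 9, 11, 18, 23, 15, 16, 21]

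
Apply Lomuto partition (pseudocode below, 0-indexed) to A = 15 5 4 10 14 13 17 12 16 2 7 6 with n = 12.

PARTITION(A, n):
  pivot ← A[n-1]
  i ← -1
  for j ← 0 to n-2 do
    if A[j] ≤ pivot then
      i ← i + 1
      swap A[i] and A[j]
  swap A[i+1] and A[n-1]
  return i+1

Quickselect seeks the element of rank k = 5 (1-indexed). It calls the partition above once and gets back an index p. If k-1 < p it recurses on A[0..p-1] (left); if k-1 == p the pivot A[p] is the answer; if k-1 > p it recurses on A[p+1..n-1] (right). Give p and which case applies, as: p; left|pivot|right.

3; right

pivot=6, i=-1
j=0: 15>6, skip
j=1: 5≤6, i=0, swap(0,1) ⇒ 5 15 4 10 14 13 17 12 16 2 7 6
j=2: 4≤6, i=1, swap(1,2) ⇒ 5 4 15 10 14 13 17 12 16 2 7 6
j=3: 10>6, skip
j=4: 14>6, skip
j=5: 13>6, skip
j=6: 17>6, skip
j=7: 12>6, skip
j=8: 16>6, skip
j=9: 2≤6, i=2, swap(2,9) ⇒ 5 4 2 10 14 13 17 12 16 15 7 6
j=10: 7>6, skip
swap(3,11) ⇒ 5 4 2 6 14 13 17 12 16 15 7 10; return 3
p = 3; k-1 = 4 > 3 ⇒ right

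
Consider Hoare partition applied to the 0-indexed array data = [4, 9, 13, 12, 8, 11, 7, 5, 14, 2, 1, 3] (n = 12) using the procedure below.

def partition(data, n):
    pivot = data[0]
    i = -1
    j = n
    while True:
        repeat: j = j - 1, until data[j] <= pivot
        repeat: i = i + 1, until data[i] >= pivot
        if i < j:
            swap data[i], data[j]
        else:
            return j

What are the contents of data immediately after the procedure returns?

[3, 1, 2, 12, 8, 11, 7, 5, 14, 13, 9, 4]

pivot = data[0] = 4; i = -1, j = 12
j→11 (data[11]=3≤4), i→0 (data[0]=4≥4); i<j, swap → [3, 9, 13, 12, 8, 11, 7, 5, 14, 2, 1, 4]
j→10 (data[10]=1≤4), i→1 (data[1]=9≥4); i<j, swap → [3, 1, 13, 12, 8, 11, 7, 5, 14, 2, 9, 4]
j→9 (data[9]=2≤4), i→2 (data[2]=13≥4); i<j, swap → [3, 1, 2, 12, 8, 11, 7, 5, 14, 13, 9, 4]
j→2, i→3; i≥j, return j=2. data = [3, 1, 2, 12, 8, 11, 7, 5, 14, 13, 9, 4]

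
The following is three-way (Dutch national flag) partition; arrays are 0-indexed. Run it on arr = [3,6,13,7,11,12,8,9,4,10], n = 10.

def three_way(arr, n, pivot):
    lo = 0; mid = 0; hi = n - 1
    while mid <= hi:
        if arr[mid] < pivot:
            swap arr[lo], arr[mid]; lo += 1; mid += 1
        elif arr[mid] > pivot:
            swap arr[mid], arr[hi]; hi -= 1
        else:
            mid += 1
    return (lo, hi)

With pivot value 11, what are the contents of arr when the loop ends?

lo=0 mid=0 hi=9
3<11: swap(0,0), lo=1 mid=1 ⇒ [3,6,13,7,11,12,8,9,4,10]
6<11: swap(1,1), lo=2 mid=2 ⇒ [3,6,13,7,11,12,8,9,4,10]
13>11: swap(2,9), hi=8 ⇒ [3,6,10,7,11,12,8,9,4,13]
10<11: swap(2,2), lo=3 mid=3 ⇒ [3,6,10,7,11,12,8,9,4,13]
7<11: swap(3,3), lo=4 mid=4 ⇒ [3,6,10,7,11,12,8,9,4,13]
11=11: mid=5
12>11: swap(5,8), hi=7 ⇒ [3,6,10,7,11,4,8,9,12,13]
4<11: swap(4,5), lo=5 mid=6 ⇒ [3,6,10,7,4,11,8,9,12,13]
8<11: swap(5,6), lo=6 mid=7 ⇒ [3,6,10,7,4,8,11,9,12,13]
9<11: swap(6,7), lo=7 mid=8 ⇒ [3,6,10,7,4,8,9,11,12,13]
done. lo=7 hi=7; arr=[3,6,10,7,4,8,9,11,12,13]

[3,6,10,7,4,8,9,11,12,13]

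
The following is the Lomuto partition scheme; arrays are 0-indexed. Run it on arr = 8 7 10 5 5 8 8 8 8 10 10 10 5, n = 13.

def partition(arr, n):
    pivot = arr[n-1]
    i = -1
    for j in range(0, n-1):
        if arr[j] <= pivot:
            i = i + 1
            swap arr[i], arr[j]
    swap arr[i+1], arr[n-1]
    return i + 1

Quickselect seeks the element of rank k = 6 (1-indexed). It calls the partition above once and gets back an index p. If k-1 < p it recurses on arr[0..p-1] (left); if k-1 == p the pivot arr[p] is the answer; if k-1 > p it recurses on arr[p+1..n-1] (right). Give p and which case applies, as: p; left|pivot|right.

2; right

pivot=5, i=-1
j=0: 8>5, skip
j=1: 7>5, skip
j=2: 10>5, skip
j=3: 5≤5, i=0, swap(0,3) ⇒ 5 7 10 8 5 8 8 8 8 10 10 10 5
j=4: 5≤5, i=1, swap(1,4) ⇒ 5 5 10 8 7 8 8 8 8 10 10 10 5
j=5: 8>5, skip
j=6: 8>5, skip
j=7: 8>5, skip
j=8: 8>5, skip
j=9: 10>5, skip
j=10: 10>5, skip
j=11: 10>5, skip
swap(2,12) ⇒ 5 5 5 8 7 8 8 8 8 10 10 10 10; return 2
p = 2; k-1 = 5 > 2 ⇒ right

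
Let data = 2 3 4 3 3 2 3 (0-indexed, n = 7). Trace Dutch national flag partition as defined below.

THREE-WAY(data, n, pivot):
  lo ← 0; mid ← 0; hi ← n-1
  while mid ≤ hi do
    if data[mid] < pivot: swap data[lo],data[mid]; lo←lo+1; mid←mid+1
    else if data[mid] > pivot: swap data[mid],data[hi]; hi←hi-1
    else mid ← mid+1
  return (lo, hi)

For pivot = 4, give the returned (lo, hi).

lo=0 mid=0 hi=6
2<4: swap(0,0), lo=1 mid=1 ⇒ 2 3 4 3 3 2 3
3<4: swap(1,1), lo=2 mid=2 ⇒ 2 3 4 3 3 2 3
4=4: mid=3
3<4: swap(2,3), lo=3 mid=4 ⇒ 2 3 3 4 3 2 3
3<4: swap(3,4), lo=4 mid=5 ⇒ 2 3 3 3 4 2 3
2<4: swap(4,5), lo=5 mid=6 ⇒ 2 3 3 3 2 4 3
3<4: swap(5,6), lo=6 mid=7 ⇒ 2 3 3 3 2 3 4
done. lo=6 hi=6; data=2 3 3 3 2 3 4

(6, 6)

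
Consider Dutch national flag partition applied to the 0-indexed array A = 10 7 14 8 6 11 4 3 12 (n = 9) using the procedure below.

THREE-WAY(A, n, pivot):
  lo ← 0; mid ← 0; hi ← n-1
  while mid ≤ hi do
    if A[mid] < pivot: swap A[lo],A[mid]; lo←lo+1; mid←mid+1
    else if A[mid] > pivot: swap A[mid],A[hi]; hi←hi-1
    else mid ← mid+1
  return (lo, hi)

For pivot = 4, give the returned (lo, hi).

lo=0 mid=0 hi=8
10>4: swap(0,8), hi=7 ⇒ 12 7 14 8 6 11 4 3 10
12>4: swap(0,7), hi=6 ⇒ 3 7 14 8 6 11 4 12 10
3<4: swap(0,0), lo=1 mid=1 ⇒ 3 7 14 8 6 11 4 12 10
7>4: swap(1,6), hi=5 ⇒ 3 4 14 8 6 11 7 12 10
4=4: mid=2
14>4: swap(2,5), hi=4 ⇒ 3 4 11 8 6 14 7 12 10
11>4: swap(2,4), hi=3 ⇒ 3 4 6 8 11 14 7 12 10
6>4: swap(2,3), hi=2 ⇒ 3 4 8 6 11 14 7 12 10
8>4: swap(2,2), hi=1 ⇒ 3 4 8 6 11 14 7 12 10
done. lo=1 hi=1; A=3 4 8 6 11 14 7 12 10

(1, 1)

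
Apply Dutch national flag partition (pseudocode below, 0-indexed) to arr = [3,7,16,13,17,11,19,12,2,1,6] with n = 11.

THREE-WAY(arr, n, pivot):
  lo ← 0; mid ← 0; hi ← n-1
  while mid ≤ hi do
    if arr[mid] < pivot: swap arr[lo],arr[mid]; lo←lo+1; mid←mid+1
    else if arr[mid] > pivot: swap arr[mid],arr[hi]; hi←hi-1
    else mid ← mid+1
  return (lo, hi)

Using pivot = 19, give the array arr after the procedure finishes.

pivot = 19; lo=0, mid=0, hi=10
arr[mid]=3<19: swap arr[0],arr[0]; lo=1,mid=1 → [3,7,16,13,17,11,19,12,2,1,6]
arr[mid]=7<19: swap arr[1],arr[1]; lo=2,mid=2 → [3,7,16,13,17,11,19,12,2,1,6]
arr[mid]=16<19: swap arr[2],arr[2]; lo=3,mid=3 → [3,7,16,13,17,11,19,12,2,1,6]
arr[mid]=13<19: swap arr[3],arr[3]; lo=4,mid=4 → [3,7,16,13,17,11,19,12,2,1,6]
arr[mid]=17<19: swap arr[4],arr[4]; lo=5,mid=5 → [3,7,16,13,17,11,19,12,2,1,6]
arr[mid]=11<19: swap arr[5],arr[5]; lo=6,mid=6 → [3,7,16,13,17,11,19,12,2,1,6]
arr[mid]=19=19: mid=7
arr[mid]=12<19: swap arr[6],arr[7]; lo=7,mid=8 → [3,7,16,13,17,11,12,19,2,1,6]
arr[mid]=2<19: swap arr[7],arr[8]; lo=8,mid=9 → [3,7,16,13,17,11,12,2,19,1,6]
arr[mid]=1<19: swap arr[8],arr[9]; lo=9,mid=10 → [3,7,16,13,17,11,12,2,1,19,6]
arr[mid]=6<19: swap arr[9],arr[10]; lo=10,mid=11 → [3,7,16,13,17,11,12,2,1,6,19]
end: lo=10, hi=10; arr = [3,7,16,13,17,11,12,2,1,6,19]

[3,7,16,13,17,11,12,2,1,6,19]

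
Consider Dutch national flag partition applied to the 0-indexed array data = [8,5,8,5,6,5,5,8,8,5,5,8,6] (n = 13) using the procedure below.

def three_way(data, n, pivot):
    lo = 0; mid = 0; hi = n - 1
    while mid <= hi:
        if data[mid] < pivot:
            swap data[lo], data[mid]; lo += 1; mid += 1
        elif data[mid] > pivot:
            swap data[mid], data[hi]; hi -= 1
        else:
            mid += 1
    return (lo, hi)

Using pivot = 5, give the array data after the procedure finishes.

pivot = 5; lo=0, mid=0, hi=12
data[mid]=8>5: swap data[0],data[12]; hi=11 → [6,5,8,5,6,5,5,8,8,5,5,8,8]
data[mid]=6>5: swap data[0],data[11]; hi=10 → [8,5,8,5,6,5,5,8,8,5,5,6,8]
data[mid]=8>5: swap data[0],data[10]; hi=9 → [5,5,8,5,6,5,5,8,8,5,8,6,8]
data[mid]=5=5: mid=1
data[mid]=5=5: mid=2
data[mid]=8>5: swap data[2],data[9]; hi=8 → [5,5,5,5,6,5,5,8,8,8,8,6,8]
data[mid]=5=5: mid=3
data[mid]=5=5: mid=4
data[mid]=6>5: swap data[4],data[8]; hi=7 → [5,5,5,5,8,5,5,8,6,8,8,6,8]
data[mid]=8>5: swap data[4],data[7]; hi=6 → [5,5,5,5,8,5,5,8,6,8,8,6,8]
data[mid]=8>5: swap data[4],data[6]; hi=5 → [5,5,5,5,5,5,8,8,6,8,8,6,8]
data[mid]=5=5: mid=5
data[mid]=5=5: mid=6
end: lo=0, hi=5; data = [5,5,5,5,5,5,8,8,6,8,8,6,8]

[5,5,5,5,5,5,8,8,6,8,8,6,8]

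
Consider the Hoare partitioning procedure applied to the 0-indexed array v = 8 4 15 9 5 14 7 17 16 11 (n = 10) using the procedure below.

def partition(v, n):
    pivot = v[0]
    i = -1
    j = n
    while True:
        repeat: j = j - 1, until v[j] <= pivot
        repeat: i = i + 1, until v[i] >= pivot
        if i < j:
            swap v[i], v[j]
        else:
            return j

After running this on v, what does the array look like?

7 4 5 9 15 14 8 17 16 11

pivot=8
j stops at 6 (7), i stops at 0 (8); swap ⇒ 7 4 15 9 5 14 8 17 16 11
j stops at 4 (5), i stops at 2 (15); swap ⇒ 7 4 5 9 15 14 8 17 16 11
j stops at 2, i stops at 3; i≥j ⇒ return 2. v=7 4 5 9 15 14 8 17 16 11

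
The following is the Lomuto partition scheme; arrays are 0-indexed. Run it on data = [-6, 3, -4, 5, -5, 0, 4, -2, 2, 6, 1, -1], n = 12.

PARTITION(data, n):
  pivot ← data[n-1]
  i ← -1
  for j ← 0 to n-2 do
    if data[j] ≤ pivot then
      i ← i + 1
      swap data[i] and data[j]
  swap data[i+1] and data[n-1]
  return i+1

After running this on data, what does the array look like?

pivot=-1, i=-1
j=0: -6≤-1, i=0, swap(0,0) ⇒ [-6, 3, -4, 5, -5, 0, 4, -2, 2, 6, 1, -1]
j=1: 3>-1, skip
j=2: -4≤-1, i=1, swap(1,2) ⇒ [-6, -4, 3, 5, -5, 0, 4, -2, 2, 6, 1, -1]
j=3: 5>-1, skip
j=4: -5≤-1, i=2, swap(2,4) ⇒ [-6, -4, -5, 5, 3, 0, 4, -2, 2, 6, 1, -1]
j=5: 0>-1, skip
j=6: 4>-1, skip
j=7: -2≤-1, i=3, swap(3,7) ⇒ [-6, -4, -5, -2, 3, 0, 4, 5, 2, 6, 1, -1]
j=8: 2>-1, skip
j=9: 6>-1, skip
j=10: 1>-1, skip
swap(4,11) ⇒ [-6, -4, -5, -2, -1, 0, 4, 5, 2, 6, 1, 3]; return 4

[-6, -4, -5, -2, -1, 0, 4, 5, 2, 6, 1, 3]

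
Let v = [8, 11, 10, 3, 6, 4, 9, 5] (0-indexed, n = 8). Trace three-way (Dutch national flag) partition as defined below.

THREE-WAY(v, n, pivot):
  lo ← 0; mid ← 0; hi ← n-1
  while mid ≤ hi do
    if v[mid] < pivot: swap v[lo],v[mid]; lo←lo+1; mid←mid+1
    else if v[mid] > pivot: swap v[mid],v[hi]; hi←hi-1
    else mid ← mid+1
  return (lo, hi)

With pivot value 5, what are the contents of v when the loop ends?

[4, 3, 5, 6, 10, 9, 11, 8]

lo=0 mid=0 hi=7
8>5: swap(0,7), hi=6 ⇒ [5, 11, 10, 3, 6, 4, 9, 8]
5=5: mid=1
11>5: swap(1,6), hi=5 ⇒ [5, 9, 10, 3, 6, 4, 11, 8]
9>5: swap(1,5), hi=4 ⇒ [5, 4, 10, 3, 6, 9, 11, 8]
4<5: swap(0,1), lo=1 mid=2 ⇒ [4, 5, 10, 3, 6, 9, 11, 8]
10>5: swap(2,4), hi=3 ⇒ [4, 5, 6, 3, 10, 9, 11, 8]
6>5: swap(2,3), hi=2 ⇒ [4, 5, 3, 6, 10, 9, 11, 8]
3<5: swap(1,2), lo=2 mid=3 ⇒ [4, 3, 5, 6, 10, 9, 11, 8]
done. lo=2 hi=2; v=[4, 3, 5, 6, 10, 9, 11, 8]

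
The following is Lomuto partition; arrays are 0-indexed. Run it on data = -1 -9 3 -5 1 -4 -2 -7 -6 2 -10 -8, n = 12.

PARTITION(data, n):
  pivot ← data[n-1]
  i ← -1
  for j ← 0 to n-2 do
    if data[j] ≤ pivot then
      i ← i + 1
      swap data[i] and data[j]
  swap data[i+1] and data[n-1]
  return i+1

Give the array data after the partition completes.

-9 -10 -8 -5 1 -4 -2 -7 -6 2 -1 3

pivot = data[11] = -8; i = -1
j=0: data[0]=-1 > -8 → no swap
j=1: data[1]=-9 ≤ -8 → i=0, swap data[0],data[1] → -9 -1 3 -5 1 -4 -2 -7 -6 2 -10 -8
j=2: data[2]=3 > -8 → no swap
j=3: data[3]=-5 > -8 → no swap
j=4: data[4]=1 > -8 → no swap
j=5: data[5]=-4 > -8 → no swap
j=6: data[6]=-2 > -8 → no swap
j=7: data[7]=-7 > -8 → no swap
j=8: data[8]=-6 > -8 → no swap
j=9: data[9]=2 > -8 → no swap
j=10: data[10]=-10 ≤ -8 → i=1, swap data[1],data[10] → -9 -10 3 -5 1 -4 -2 -7 -6 2 -1 -8
final swap data[2],data[11] → -9 -10 -8 -5 1 -4 -2 -7 -6 2 -1 3; return 2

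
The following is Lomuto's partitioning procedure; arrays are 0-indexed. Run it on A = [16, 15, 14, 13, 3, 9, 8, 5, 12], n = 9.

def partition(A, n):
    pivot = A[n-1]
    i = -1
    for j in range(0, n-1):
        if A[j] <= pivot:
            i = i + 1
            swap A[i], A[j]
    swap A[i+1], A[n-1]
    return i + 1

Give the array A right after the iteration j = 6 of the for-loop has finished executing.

pivot = A[8] = 12; i = -1
j=0: A[0]=16 > 12 → no swap
j=1: A[1]=15 > 12 → no swap
j=2: A[2]=14 > 12 → no swap
j=3: A[3]=13 > 12 → no swap
j=4: A[4]=3 ≤ 12 → i=0, swap A[0],A[4] → [3, 15, 14, 13, 16, 9, 8, 5, 12]
j=5: A[5]=9 ≤ 12 → i=1, swap A[1],A[5] → [3, 9, 14, 13, 16, 15, 8, 5, 12]
j=6: A[6]=8 ≤ 12 → i=2, swap A[2],A[6] → [3, 9, 8, 13, 16, 15, 14, 5, 12]
(after j=6) A = [3, 9, 8, 13, 16, 15, 14, 5, 12]

[3, 9, 8, 13, 16, 15, 14, 5, 12]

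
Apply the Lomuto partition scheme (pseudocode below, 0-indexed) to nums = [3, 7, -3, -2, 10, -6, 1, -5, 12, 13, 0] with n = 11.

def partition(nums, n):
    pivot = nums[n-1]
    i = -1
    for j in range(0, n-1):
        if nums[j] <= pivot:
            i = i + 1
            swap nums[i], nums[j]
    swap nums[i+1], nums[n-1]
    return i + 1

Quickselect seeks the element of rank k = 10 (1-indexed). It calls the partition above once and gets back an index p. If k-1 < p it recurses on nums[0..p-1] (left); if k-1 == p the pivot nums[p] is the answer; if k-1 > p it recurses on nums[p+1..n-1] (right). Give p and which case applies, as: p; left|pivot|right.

pivot=0, i=-1
j=0: 3>0, skip
j=1: 7>0, skip
j=2: -3≤0, i=0, swap(0,2) ⇒ [-3, 7, 3, -2, 10, -6, 1, -5, 12, 13, 0]
j=3: -2≤0, i=1, swap(1,3) ⇒ [-3, -2, 3, 7, 10, -6, 1, -5, 12, 13, 0]
j=4: 10>0, skip
j=5: -6≤0, i=2, swap(2,5) ⇒ [-3, -2, -6, 7, 10, 3, 1, -5, 12, 13, 0]
j=6: 1>0, skip
j=7: -5≤0, i=3, swap(3,7) ⇒ [-3, -2, -6, -5, 10, 3, 1, 7, 12, 13, 0]
j=8: 12>0, skip
j=9: 13>0, skip
swap(4,10) ⇒ [-3, -2, -6, -5, 0, 3, 1, 7, 12, 13, 10]; return 4
p = 4; k-1 = 9 > 4 ⇒ right

4; right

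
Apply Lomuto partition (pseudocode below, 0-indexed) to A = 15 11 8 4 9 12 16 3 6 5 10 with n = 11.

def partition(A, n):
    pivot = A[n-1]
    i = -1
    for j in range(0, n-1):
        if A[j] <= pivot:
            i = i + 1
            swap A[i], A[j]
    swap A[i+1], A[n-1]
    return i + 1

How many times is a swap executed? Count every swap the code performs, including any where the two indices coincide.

7

pivot = A[10] = 10; i = -1
j=0: A[0]=15 > 10 → no swap
j=1: A[1]=11 > 10 → no swap
j=2: A[2]=8 ≤ 10 → i=0, swap A[0],A[2] → 8 11 15 4 9 12 16 3 6 5 10
j=3: A[3]=4 ≤ 10 → i=1, swap A[1],A[3] → 8 4 15 11 9 12 16 3 6 5 10
j=4: A[4]=9 ≤ 10 → i=2, swap A[2],A[4] → 8 4 9 11 15 12 16 3 6 5 10
j=5: A[5]=12 > 10 → no swap
j=6: A[6]=16 > 10 → no swap
j=7: A[7]=3 ≤ 10 → i=3, swap A[3],A[7] → 8 4 9 3 15 12 16 11 6 5 10
j=8: A[8]=6 ≤ 10 → i=4, swap A[4],A[8] → 8 4 9 3 6 12 16 11 15 5 10
j=9: A[9]=5 ≤ 10 → i=5, swap A[5],A[9] → 8 4 9 3 6 5 16 11 15 12 10
final swap A[6],A[10] → 8 4 9 3 6 5 10 11 15 12 16; return 6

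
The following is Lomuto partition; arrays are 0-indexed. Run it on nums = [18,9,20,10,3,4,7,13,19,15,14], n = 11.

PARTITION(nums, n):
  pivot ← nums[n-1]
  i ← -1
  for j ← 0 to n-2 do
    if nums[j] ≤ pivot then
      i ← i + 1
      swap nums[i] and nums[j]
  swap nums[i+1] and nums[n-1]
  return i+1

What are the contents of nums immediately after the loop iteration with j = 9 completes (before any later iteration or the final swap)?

pivot = nums[10] = 14; i = -1
j=0: nums[0]=18 > 14 → no swap
j=1: nums[1]=9 ≤ 14 → i=0, swap nums[0],nums[1] → [9,18,20,10,3,4,7,13,19,15,14]
j=2: nums[2]=20 > 14 → no swap
j=3: nums[3]=10 ≤ 14 → i=1, swap nums[1],nums[3] → [9,10,20,18,3,4,7,13,19,15,14]
j=4: nums[4]=3 ≤ 14 → i=2, swap nums[2],nums[4] → [9,10,3,18,20,4,7,13,19,15,14]
j=5: nums[5]=4 ≤ 14 → i=3, swap nums[3],nums[5] → [9,10,3,4,20,18,7,13,19,15,14]
j=6: nums[6]=7 ≤ 14 → i=4, swap nums[4],nums[6] → [9,10,3,4,7,18,20,13,19,15,14]
j=7: nums[7]=13 ≤ 14 → i=5, swap nums[5],nums[7] → [9,10,3,4,7,13,20,18,19,15,14]
j=8: nums[8]=19 > 14 → no swap
j=9: nums[9]=15 > 14 → no swap
(after j=9) nums = [9,10,3,4,7,13,20,18,19,15,14]

[9,10,3,4,7,13,20,18,19,15,14]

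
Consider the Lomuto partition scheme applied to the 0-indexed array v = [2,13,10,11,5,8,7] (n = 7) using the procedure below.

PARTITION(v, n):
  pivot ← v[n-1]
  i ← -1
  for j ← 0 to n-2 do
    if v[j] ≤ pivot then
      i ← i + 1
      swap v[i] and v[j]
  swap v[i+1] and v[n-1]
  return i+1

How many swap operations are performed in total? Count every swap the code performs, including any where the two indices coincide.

3

pivot=7, i=-1
j=0: 2≤7, i=0, swap(0,0) ⇒ [2,13,10,11,5,8,7]
j=1: 13>7, skip
j=2: 10>7, skip
j=3: 11>7, skip
j=4: 5≤7, i=1, swap(1,4) ⇒ [2,5,10,11,13,8,7]
j=5: 8>7, skip
swap(2,6) ⇒ [2,5,7,11,13,8,10]; return 2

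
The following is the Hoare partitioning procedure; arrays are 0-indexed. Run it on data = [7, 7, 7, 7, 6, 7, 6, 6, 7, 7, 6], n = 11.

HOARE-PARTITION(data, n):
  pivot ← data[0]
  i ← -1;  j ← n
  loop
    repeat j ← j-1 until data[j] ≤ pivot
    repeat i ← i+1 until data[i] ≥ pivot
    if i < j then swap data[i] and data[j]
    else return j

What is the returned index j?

5

pivot = data[0] = 7; i = -1, j = 11
j→10 (data[10]=6≤7), i→0 (data[0]=7≥7); i<j, swap → [6, 7, 7, 7, 6, 7, 6, 6, 7, 7, 7]
j→9 (data[9]=7≤7), i→1 (data[1]=7≥7); i<j, swap → [6, 7, 7, 7, 6, 7, 6, 6, 7, 7, 7]
j→8 (data[8]=7≤7), i→2 (data[2]=7≥7); i<j, swap → [6, 7, 7, 7, 6, 7, 6, 6, 7, 7, 7]
j→7 (data[7]=6≤7), i→3 (data[3]=7≥7); i<j, swap → [6, 7, 7, 6, 6, 7, 6, 7, 7, 7, 7]
j→6 (data[6]=6≤7), i→5 (data[5]=7≥7); i<j, swap → [6, 7, 7, 6, 6, 6, 7, 7, 7, 7, 7]
j→5, i→6; i≥j, return j=5. data = [6, 7, 7, 6, 6, 6, 7, 7, 7, 7, 7]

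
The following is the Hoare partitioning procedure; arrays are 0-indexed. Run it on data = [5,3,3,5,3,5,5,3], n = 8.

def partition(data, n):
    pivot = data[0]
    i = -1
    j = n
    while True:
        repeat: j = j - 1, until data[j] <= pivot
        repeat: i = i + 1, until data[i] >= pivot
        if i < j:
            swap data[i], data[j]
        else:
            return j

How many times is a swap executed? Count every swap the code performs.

pivot = data[0] = 5; i = -1, j = 8
j→7 (data[7]=3≤5), i→0 (data[0]=5≥5); i<j, swap → [3,3,3,5,3,5,5,5]
j→6 (data[6]=5≤5), i→3 (data[3]=5≥5); i<j, swap → [3,3,3,5,3,5,5,5]
j→5, i→5; i≥j, return j=5. data = [3,3,3,5,3,5,5,5]

2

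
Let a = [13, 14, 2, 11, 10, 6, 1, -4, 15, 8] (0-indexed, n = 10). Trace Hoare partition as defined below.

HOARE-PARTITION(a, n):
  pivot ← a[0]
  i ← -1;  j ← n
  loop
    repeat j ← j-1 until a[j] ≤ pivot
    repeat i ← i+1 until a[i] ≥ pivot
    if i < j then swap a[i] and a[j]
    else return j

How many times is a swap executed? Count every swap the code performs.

2

pivot=13
j stops at 9 (8), i stops at 0 (13); swap ⇒ [8, 14, 2, 11, 10, 6, 1, -4, 15, 13]
j stops at 7 (-4), i stops at 1 (14); swap ⇒ [8, -4, 2, 11, 10, 6, 1, 14, 15, 13]
j stops at 6, i stops at 7; i≥j ⇒ return 6. a=[8, -4, 2, 11, 10, 6, 1, 14, 15, 13]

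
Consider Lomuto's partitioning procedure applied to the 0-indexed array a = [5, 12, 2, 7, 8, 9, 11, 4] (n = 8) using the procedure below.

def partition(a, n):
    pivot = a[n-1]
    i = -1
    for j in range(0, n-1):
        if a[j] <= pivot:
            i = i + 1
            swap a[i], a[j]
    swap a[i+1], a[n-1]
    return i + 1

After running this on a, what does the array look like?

[2, 4, 5, 7, 8, 9, 11, 12]

pivot=4, i=-1
j=0: 5>4, skip
j=1: 12>4, skip
j=2: 2≤4, i=0, swap(0,2) ⇒ [2, 12, 5, 7, 8, 9, 11, 4]
j=3: 7>4, skip
j=4: 8>4, skip
j=5: 9>4, skip
j=6: 11>4, skip
swap(1,7) ⇒ [2, 4, 5, 7, 8, 9, 11, 12]; return 1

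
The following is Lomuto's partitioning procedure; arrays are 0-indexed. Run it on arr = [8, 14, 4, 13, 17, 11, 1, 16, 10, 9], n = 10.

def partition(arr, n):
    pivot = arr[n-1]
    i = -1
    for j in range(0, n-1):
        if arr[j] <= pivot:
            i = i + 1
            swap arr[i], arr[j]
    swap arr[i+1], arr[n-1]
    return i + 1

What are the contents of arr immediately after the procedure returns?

[8, 4, 1, 9, 17, 11, 14, 16, 10, 13]

pivot=9, i=-1
j=0: 8≤9, i=0, swap(0,0) ⇒ [8, 14, 4, 13, 17, 11, 1, 16, 10, 9]
j=1: 14>9, skip
j=2: 4≤9, i=1, swap(1,2) ⇒ [8, 4, 14, 13, 17, 11, 1, 16, 10, 9]
j=3: 13>9, skip
j=4: 17>9, skip
j=5: 11>9, skip
j=6: 1≤9, i=2, swap(2,6) ⇒ [8, 4, 1, 13, 17, 11, 14, 16, 10, 9]
j=7: 16>9, skip
j=8: 10>9, skip
swap(3,9) ⇒ [8, 4, 1, 9, 17, 11, 14, 16, 10, 13]; return 3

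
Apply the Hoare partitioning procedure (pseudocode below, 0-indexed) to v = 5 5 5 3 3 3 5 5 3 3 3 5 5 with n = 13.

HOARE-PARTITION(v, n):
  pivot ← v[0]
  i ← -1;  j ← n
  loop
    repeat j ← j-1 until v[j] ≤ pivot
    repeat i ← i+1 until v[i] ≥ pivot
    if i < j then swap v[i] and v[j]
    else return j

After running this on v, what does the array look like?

pivot=5
j stops at 12 (5), i stops at 0 (5); swap ⇒ 5 5 5 3 3 3 5 5 3 3 3 5 5
j stops at 11 (5), i stops at 1 (5); swap ⇒ 5 5 5 3 3 3 5 5 3 3 3 5 5
j stops at 10 (3), i stops at 2 (5); swap ⇒ 5 5 3 3 3 3 5 5 3 3 5 5 5
j stops at 9 (3), i stops at 6 (5); swap ⇒ 5 5 3 3 3 3 3 5 3 5 5 5 5
j stops at 8 (3), i stops at 7 (5); swap ⇒ 5 5 3 3 3 3 3 3 5 5 5 5 5
j stops at 7, i stops at 8; i≥j ⇒ return 7. v=5 5 3 3 3 3 3 3 5 5 5 5 5

5 5 3 3 3 3 3 3 5 5 5 5 5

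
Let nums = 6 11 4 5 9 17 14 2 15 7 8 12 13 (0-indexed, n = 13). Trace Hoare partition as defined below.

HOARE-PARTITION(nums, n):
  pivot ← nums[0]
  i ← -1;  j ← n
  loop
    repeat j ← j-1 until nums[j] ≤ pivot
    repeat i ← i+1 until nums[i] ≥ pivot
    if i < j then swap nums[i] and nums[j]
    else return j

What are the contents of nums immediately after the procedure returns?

2 5 4 11 9 17 14 6 15 7 8 12 13

pivot=6
j stops at 7 (2), i stops at 0 (6); swap ⇒ 2 11 4 5 9 17 14 6 15 7 8 12 13
j stops at 3 (5), i stops at 1 (11); swap ⇒ 2 5 4 11 9 17 14 6 15 7 8 12 13
j stops at 2, i stops at 3; i≥j ⇒ return 2. nums=2 5 4 11 9 17 14 6 15 7 8 12 13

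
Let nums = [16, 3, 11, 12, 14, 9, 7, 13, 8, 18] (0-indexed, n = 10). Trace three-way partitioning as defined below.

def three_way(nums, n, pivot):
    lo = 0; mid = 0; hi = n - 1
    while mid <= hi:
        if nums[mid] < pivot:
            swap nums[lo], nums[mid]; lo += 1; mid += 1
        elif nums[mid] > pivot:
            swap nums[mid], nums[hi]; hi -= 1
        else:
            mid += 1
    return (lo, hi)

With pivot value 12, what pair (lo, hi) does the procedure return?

lo=0 mid=0 hi=9
16>12: swap(0,9), hi=8 ⇒ [18, 3, 11, 12, 14, 9, 7, 13, 8, 16]
18>12: swap(0,8), hi=7 ⇒ [8, 3, 11, 12, 14, 9, 7, 13, 18, 16]
8<12: swap(0,0), lo=1 mid=1 ⇒ [8, 3, 11, 12, 14, 9, 7, 13, 18, 16]
3<12: swap(1,1), lo=2 mid=2 ⇒ [8, 3, 11, 12, 14, 9, 7, 13, 18, 16]
11<12: swap(2,2), lo=3 mid=3 ⇒ [8, 3, 11, 12, 14, 9, 7, 13, 18, 16]
12=12: mid=4
14>12: swap(4,7), hi=6 ⇒ [8, 3, 11, 12, 13, 9, 7, 14, 18, 16]
13>12: swap(4,6), hi=5 ⇒ [8, 3, 11, 12, 7, 9, 13, 14, 18, 16]
7<12: swap(3,4), lo=4 mid=5 ⇒ [8, 3, 11, 7, 12, 9, 13, 14, 18, 16]
9<12: swap(4,5), lo=5 mid=6 ⇒ [8, 3, 11, 7, 9, 12, 13, 14, 18, 16]
done. lo=5 hi=5; nums=[8, 3, 11, 7, 9, 12, 13, 14, 18, 16]

(5, 5)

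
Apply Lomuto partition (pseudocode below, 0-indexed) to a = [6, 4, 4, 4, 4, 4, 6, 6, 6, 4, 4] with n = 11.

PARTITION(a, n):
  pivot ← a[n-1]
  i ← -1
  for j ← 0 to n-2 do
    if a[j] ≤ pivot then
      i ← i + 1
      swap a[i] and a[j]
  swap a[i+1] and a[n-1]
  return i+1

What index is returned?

pivot = a[10] = 4; i = -1
j=0: a[0]=6 > 4 → no swap
j=1: a[1]=4 ≤ 4 → i=0, swap a[0],a[1] → [4, 6, 4, 4, 4, 4, 6, 6, 6, 4, 4]
j=2: a[2]=4 ≤ 4 → i=1, swap a[1],a[2] → [4, 4, 6, 4, 4, 4, 6, 6, 6, 4, 4]
j=3: a[3]=4 ≤ 4 → i=2, swap a[2],a[3] → [4, 4, 4, 6, 4, 4, 6, 6, 6, 4, 4]
j=4: a[4]=4 ≤ 4 → i=3, swap a[3],a[4] → [4, 4, 4, 4, 6, 4, 6, 6, 6, 4, 4]
j=5: a[5]=4 ≤ 4 → i=4, swap a[4],a[5] → [4, 4, 4, 4, 4, 6, 6, 6, 6, 4, 4]
j=6: a[6]=6 > 4 → no swap
j=7: a[7]=6 > 4 → no swap
j=8: a[8]=6 > 4 → no swap
j=9: a[9]=4 ≤ 4 → i=5, swap a[5],a[9] → [4, 4, 4, 4, 4, 4, 6, 6, 6, 6, 4]
final swap a[6],a[10] → [4, 4, 4, 4, 4, 4, 4, 6, 6, 6, 6]; return 6

6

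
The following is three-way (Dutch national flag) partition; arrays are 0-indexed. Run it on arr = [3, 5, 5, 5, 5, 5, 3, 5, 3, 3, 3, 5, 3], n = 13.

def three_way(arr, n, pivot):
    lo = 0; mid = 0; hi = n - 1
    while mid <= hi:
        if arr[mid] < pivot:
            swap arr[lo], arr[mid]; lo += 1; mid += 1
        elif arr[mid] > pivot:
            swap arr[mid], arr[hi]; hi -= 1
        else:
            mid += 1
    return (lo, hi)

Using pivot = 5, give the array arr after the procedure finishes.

[3, 3, 3, 3, 3, 3, 5, 5, 5, 5, 5, 5, 5]

pivot = 5; lo=0, mid=0, hi=12
arr[mid]=3<5: swap arr[0],arr[0]; lo=1,mid=1 → [3, 5, 5, 5, 5, 5, 3, 5, 3, 3, 3, 5, 3]
arr[mid]=5=5: mid=2
arr[mid]=5=5: mid=3
arr[mid]=5=5: mid=4
arr[mid]=5=5: mid=5
arr[mid]=5=5: mid=6
arr[mid]=3<5: swap arr[1],arr[6]; lo=2,mid=7 → [3, 3, 5, 5, 5, 5, 5, 5, 3, 3, 3, 5, 3]
arr[mid]=5=5: mid=8
arr[mid]=3<5: swap arr[2],arr[8]; lo=3,mid=9 → [3, 3, 3, 5, 5, 5, 5, 5, 5, 3, 3, 5, 3]
arr[mid]=3<5: swap arr[3],arr[9]; lo=4,mid=10 → [3, 3, 3, 3, 5, 5, 5, 5, 5, 5, 3, 5, 3]
arr[mid]=3<5: swap arr[4],arr[10]; lo=5,mid=11 → [3, 3, 3, 3, 3, 5, 5, 5, 5, 5, 5, 5, 3]
arr[mid]=5=5: mid=12
arr[mid]=3<5: swap arr[5],arr[12]; lo=6,mid=13 → [3, 3, 3, 3, 3, 3, 5, 5, 5, 5, 5, 5, 5]
end: lo=6, hi=12; arr = [3, 3, 3, 3, 3, 3, 5, 5, 5, 5, 5, 5, 5]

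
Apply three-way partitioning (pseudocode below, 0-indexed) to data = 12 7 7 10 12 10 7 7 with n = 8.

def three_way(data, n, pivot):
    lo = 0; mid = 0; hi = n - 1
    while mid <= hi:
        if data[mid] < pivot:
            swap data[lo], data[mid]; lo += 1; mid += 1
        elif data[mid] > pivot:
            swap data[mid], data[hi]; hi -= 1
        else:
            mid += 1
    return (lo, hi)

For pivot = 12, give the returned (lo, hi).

(6, 7)

pivot = 12; lo=0, mid=0, hi=7
data[mid]=12=12: mid=1
data[mid]=7<12: swap data[0],data[1]; lo=1,mid=2 → 7 12 7 10 12 10 7 7
data[mid]=7<12: swap data[1],data[2]; lo=2,mid=3 → 7 7 12 10 12 10 7 7
data[mid]=10<12: swap data[2],data[3]; lo=3,mid=4 → 7 7 10 12 12 10 7 7
data[mid]=12=12: mid=5
data[mid]=10<12: swap data[3],data[5]; lo=4,mid=6 → 7 7 10 10 12 12 7 7
data[mid]=7<12: swap data[4],data[6]; lo=5,mid=7 → 7 7 10 10 7 12 12 7
data[mid]=7<12: swap data[5],data[7]; lo=6,mid=8 → 7 7 10 10 7 7 12 12
end: lo=6, hi=7; data = 7 7 10 10 7 7 12 12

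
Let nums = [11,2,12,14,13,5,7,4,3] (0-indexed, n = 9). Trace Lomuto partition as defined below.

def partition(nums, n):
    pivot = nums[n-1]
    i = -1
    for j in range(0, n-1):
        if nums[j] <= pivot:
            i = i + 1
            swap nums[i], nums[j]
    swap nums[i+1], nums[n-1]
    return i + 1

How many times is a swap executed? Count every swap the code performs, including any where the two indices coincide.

2

pivot=3, i=-1
j=0: 11>3, skip
j=1: 2≤3, i=0, swap(0,1) ⇒ [2,11,12,14,13,5,7,4,3]
j=2: 12>3, skip
j=3: 14>3, skip
j=4: 13>3, skip
j=5: 5>3, skip
j=6: 7>3, skip
j=7: 4>3, skip
swap(1,8) ⇒ [2,3,12,14,13,5,7,4,11]; return 1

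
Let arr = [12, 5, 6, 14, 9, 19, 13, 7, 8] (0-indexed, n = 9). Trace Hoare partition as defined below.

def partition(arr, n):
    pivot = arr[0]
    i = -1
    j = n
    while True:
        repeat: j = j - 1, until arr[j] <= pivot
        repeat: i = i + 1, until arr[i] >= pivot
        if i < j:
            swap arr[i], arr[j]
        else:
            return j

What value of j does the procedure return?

4

pivot=12
j stops at 8 (8), i stops at 0 (12); swap ⇒ [8, 5, 6, 14, 9, 19, 13, 7, 12]
j stops at 7 (7), i stops at 3 (14); swap ⇒ [8, 5, 6, 7, 9, 19, 13, 14, 12]
j stops at 4, i stops at 5; i≥j ⇒ return 4. arr=[8, 5, 6, 7, 9, 19, 13, 14, 12]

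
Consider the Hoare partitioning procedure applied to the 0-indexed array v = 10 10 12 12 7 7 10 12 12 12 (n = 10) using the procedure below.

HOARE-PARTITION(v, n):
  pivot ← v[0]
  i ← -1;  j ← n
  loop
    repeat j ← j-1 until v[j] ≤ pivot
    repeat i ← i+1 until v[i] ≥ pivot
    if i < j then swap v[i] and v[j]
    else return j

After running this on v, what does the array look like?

pivot=10
j stops at 6 (10), i stops at 0 (10); swap ⇒ 10 10 12 12 7 7 10 12 12 12
j stops at 5 (7), i stops at 1 (10); swap ⇒ 10 7 12 12 7 10 10 12 12 12
j stops at 4 (7), i stops at 2 (12); swap ⇒ 10 7 7 12 12 10 10 12 12 12
j stops at 2, i stops at 3; i≥j ⇒ return 2. v=10 7 7 12 12 10 10 12 12 12

10 7 7 12 12 10 10 12 12 12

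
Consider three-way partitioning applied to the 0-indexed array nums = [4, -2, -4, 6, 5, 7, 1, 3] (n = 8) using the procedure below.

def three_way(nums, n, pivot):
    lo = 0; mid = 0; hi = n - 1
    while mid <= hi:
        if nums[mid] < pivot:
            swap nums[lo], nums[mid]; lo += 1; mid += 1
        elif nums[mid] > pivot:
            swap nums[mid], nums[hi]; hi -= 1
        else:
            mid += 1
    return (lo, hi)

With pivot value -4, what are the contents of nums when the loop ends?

lo=0 mid=0 hi=7
4>-4: swap(0,7), hi=6 ⇒ [3, -2, -4, 6, 5, 7, 1, 4]
3>-4: swap(0,6), hi=5 ⇒ [1, -2, -4, 6, 5, 7, 3, 4]
1>-4: swap(0,5), hi=4 ⇒ [7, -2, -4, 6, 5, 1, 3, 4]
7>-4: swap(0,4), hi=3 ⇒ [5, -2, -4, 6, 7, 1, 3, 4]
5>-4: swap(0,3), hi=2 ⇒ [6, -2, -4, 5, 7, 1, 3, 4]
6>-4: swap(0,2), hi=1 ⇒ [-4, -2, 6, 5, 7, 1, 3, 4]
-4=-4: mid=1
-2>-4: swap(1,1), hi=0 ⇒ [-4, -2, 6, 5, 7, 1, 3, 4]
done. lo=0 hi=0; nums=[-4, -2, 6, 5, 7, 1, 3, 4]

[-4, -2, 6, 5, 7, 1, 3, 4]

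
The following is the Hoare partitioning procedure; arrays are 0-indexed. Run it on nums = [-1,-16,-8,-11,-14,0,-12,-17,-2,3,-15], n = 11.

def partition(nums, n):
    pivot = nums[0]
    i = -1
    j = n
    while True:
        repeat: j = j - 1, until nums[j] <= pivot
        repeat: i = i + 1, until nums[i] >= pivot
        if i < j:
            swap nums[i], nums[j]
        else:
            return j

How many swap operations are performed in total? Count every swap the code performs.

pivot=-1
j stops at 10 (-15), i stops at 0 (-1); swap ⇒ [-15,-16,-8,-11,-14,0,-12,-17,-2,3,-1]
j stops at 8 (-2), i stops at 5 (0); swap ⇒ [-15,-16,-8,-11,-14,-2,-12,-17,0,3,-1]
j stops at 7, i stops at 8; i≥j ⇒ return 7. nums=[-15,-16,-8,-11,-14,-2,-12,-17,0,3,-1]

2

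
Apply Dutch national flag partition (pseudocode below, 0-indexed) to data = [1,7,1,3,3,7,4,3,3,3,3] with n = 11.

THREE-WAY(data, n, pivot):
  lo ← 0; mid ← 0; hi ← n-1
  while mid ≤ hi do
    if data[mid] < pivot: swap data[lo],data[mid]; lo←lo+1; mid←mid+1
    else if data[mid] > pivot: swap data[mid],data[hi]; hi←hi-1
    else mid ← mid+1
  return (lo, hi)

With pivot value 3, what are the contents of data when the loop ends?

lo=0 mid=0 hi=10
1<3: swap(0,0), lo=1 mid=1 ⇒ [1,7,1,3,3,7,4,3,3,3,3]
7>3: swap(1,10), hi=9 ⇒ [1,3,1,3,3,7,4,3,3,3,7]
3=3: mid=2
1<3: swap(1,2), lo=2 mid=3 ⇒ [1,1,3,3,3,7,4,3,3,3,7]
3=3: mid=4
3=3: mid=5
7>3: swap(5,9), hi=8 ⇒ [1,1,3,3,3,3,4,3,3,7,7]
3=3: mid=6
4>3: swap(6,8), hi=7 ⇒ [1,1,3,3,3,3,3,3,4,7,7]
3=3: mid=7
3=3: mid=8
done. lo=2 hi=7; data=[1,1,3,3,3,3,3,3,4,7,7]

[1,1,3,3,3,3,3,3,4,7,7]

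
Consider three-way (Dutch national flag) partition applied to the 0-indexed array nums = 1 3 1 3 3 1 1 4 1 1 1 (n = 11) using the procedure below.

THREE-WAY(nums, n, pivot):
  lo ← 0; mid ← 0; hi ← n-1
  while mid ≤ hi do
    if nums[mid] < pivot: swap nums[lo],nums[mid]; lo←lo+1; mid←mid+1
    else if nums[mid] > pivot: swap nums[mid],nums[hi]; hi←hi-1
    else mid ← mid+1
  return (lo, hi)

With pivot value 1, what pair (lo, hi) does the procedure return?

lo=0 mid=0 hi=10
1=1: mid=1
3>1: swap(1,10), hi=9 ⇒ 1 1 1 3 3 1 1 4 1 1 3
1=1: mid=2
1=1: mid=3
3>1: swap(3,9), hi=8 ⇒ 1 1 1 1 3 1 1 4 1 3 3
1=1: mid=4
3>1: swap(4,8), hi=7 ⇒ 1 1 1 1 1 1 1 4 3 3 3
1=1: mid=5
1=1: mid=6
1=1: mid=7
4>1: swap(7,7), hi=6 ⇒ 1 1 1 1 1 1 1 4 3 3 3
done. lo=0 hi=6; nums=1 1 1 1 1 1 1 4 3 3 3

(0, 6)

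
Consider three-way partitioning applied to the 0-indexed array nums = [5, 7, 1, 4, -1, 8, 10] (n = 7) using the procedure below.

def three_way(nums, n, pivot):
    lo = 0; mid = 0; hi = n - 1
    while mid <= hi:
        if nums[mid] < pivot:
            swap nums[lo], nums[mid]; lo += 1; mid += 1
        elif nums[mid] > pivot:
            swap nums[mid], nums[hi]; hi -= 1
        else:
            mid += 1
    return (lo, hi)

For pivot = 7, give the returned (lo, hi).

lo=0 mid=0 hi=6
5<7: swap(0,0), lo=1 mid=1 ⇒ [5, 7, 1, 4, -1, 8, 10]
7=7: mid=2
1<7: swap(1,2), lo=2 mid=3 ⇒ [5, 1, 7, 4, -1, 8, 10]
4<7: swap(2,3), lo=3 mid=4 ⇒ [5, 1, 4, 7, -1, 8, 10]
-1<7: swap(3,4), lo=4 mid=5 ⇒ [5, 1, 4, -1, 7, 8, 10]
8>7: swap(5,6), hi=5 ⇒ [5, 1, 4, -1, 7, 10, 8]
10>7: swap(5,5), hi=4 ⇒ [5, 1, 4, -1, 7, 10, 8]
done. lo=4 hi=4; nums=[5, 1, 4, -1, 7, 10, 8]

(4, 4)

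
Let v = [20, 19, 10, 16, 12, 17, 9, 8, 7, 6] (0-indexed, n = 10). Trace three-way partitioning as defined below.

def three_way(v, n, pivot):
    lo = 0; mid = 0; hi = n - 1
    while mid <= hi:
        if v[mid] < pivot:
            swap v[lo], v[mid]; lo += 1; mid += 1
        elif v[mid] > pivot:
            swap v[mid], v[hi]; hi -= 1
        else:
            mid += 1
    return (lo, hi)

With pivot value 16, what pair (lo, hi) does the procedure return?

lo=0 mid=0 hi=9
20>16: swap(0,9), hi=8 ⇒ [6, 19, 10, 16, 12, 17, 9, 8, 7, 20]
6<16: swap(0,0), lo=1 mid=1 ⇒ [6, 19, 10, 16, 12, 17, 9, 8, 7, 20]
19>16: swap(1,8), hi=7 ⇒ [6, 7, 10, 16, 12, 17, 9, 8, 19, 20]
7<16: swap(1,1), lo=2 mid=2 ⇒ [6, 7, 10, 16, 12, 17, 9, 8, 19, 20]
10<16: swap(2,2), lo=3 mid=3 ⇒ [6, 7, 10, 16, 12, 17, 9, 8, 19, 20]
16=16: mid=4
12<16: swap(3,4), lo=4 mid=5 ⇒ [6, 7, 10, 12, 16, 17, 9, 8, 19, 20]
17>16: swap(5,7), hi=6 ⇒ [6, 7, 10, 12, 16, 8, 9, 17, 19, 20]
8<16: swap(4,5), lo=5 mid=6 ⇒ [6, 7, 10, 12, 8, 16, 9, 17, 19, 20]
9<16: swap(5,6), lo=6 mid=7 ⇒ [6, 7, 10, 12, 8, 9, 16, 17, 19, 20]
done. lo=6 hi=6; v=[6, 7, 10, 12, 8, 9, 16, 17, 19, 20]

(6, 6)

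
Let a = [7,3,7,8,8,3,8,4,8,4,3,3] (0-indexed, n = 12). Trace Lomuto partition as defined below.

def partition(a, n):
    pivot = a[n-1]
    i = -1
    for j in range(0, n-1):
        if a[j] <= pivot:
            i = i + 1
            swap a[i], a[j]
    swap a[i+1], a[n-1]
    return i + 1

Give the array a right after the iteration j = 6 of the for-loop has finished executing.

[3,3,7,8,8,7,8,4,8,4,3,3]

pivot = a[11] = 3; i = -1
j=0: a[0]=7 > 3 → no swap
j=1: a[1]=3 ≤ 3 → i=0, swap a[0],a[1] → [3,7,7,8,8,3,8,4,8,4,3,3]
j=2: a[2]=7 > 3 → no swap
j=3: a[3]=8 > 3 → no swap
j=4: a[4]=8 > 3 → no swap
j=5: a[5]=3 ≤ 3 → i=1, swap a[1],a[5] → [3,3,7,8,8,7,8,4,8,4,3,3]
j=6: a[6]=8 > 3 → no swap
(after j=6) a = [3,3,7,8,8,7,8,4,8,4,3,3]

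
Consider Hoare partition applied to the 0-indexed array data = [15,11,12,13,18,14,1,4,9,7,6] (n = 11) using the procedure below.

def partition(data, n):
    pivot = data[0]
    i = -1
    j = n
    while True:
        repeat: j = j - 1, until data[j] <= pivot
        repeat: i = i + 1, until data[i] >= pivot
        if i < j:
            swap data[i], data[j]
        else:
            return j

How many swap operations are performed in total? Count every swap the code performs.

pivot=15
j stops at 10 (6), i stops at 0 (15); swap ⇒ [6,11,12,13,18,14,1,4,9,7,15]
j stops at 9 (7), i stops at 4 (18); swap ⇒ [6,11,12,13,7,14,1,4,9,18,15]
j stops at 8, i stops at 9; i≥j ⇒ return 8. data=[6,11,12,13,7,14,1,4,9,18,15]

2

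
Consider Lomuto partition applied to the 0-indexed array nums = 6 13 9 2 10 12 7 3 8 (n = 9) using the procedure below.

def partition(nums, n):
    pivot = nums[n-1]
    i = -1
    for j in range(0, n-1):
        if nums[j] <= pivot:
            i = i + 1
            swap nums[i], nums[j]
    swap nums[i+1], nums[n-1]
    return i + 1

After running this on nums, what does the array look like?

pivot=8, i=-1
j=0: 6≤8, i=0, swap(0,0) ⇒ 6 13 9 2 10 12 7 3 8
j=1: 13>8, skip
j=2: 9>8, skip
j=3: 2≤8, i=1, swap(1,3) ⇒ 6 2 9 13 10 12 7 3 8
j=4: 10>8, skip
j=5: 12>8, skip
j=6: 7≤8, i=2, swap(2,6) ⇒ 6 2 7 13 10 12 9 3 8
j=7: 3≤8, i=3, swap(3,7) ⇒ 6 2 7 3 10 12 9 13 8
swap(4,8) ⇒ 6 2 7 3 8 12 9 13 10; return 4

6 2 7 3 8 12 9 13 10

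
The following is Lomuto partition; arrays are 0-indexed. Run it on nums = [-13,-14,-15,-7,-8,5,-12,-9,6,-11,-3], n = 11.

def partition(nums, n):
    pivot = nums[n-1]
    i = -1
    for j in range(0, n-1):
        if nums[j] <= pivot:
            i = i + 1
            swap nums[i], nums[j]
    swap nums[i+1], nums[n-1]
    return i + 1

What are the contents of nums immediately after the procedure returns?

pivot = nums[10] = -3; i = -1
j=0: nums[0]=-13 ≤ -3 → i=0, swap nums[0],nums[0] (no change) → [-13,-14,-15,-7,-8,5,-12,-9,6,-11,-3]
j=1: nums[1]=-14 ≤ -3 → i=1, swap nums[1],nums[1] (no change) → [-13,-14,-15,-7,-8,5,-12,-9,6,-11,-3]
j=2: nums[2]=-15 ≤ -3 → i=2, swap nums[2],nums[2] (no change) → [-13,-14,-15,-7,-8,5,-12,-9,6,-11,-3]
j=3: nums[3]=-7 ≤ -3 → i=3, swap nums[3],nums[3] (no change) → [-13,-14,-15,-7,-8,5,-12,-9,6,-11,-3]
j=4: nums[4]=-8 ≤ -3 → i=4, swap nums[4],nums[4] (no change) → [-13,-14,-15,-7,-8,5,-12,-9,6,-11,-3]
j=5: nums[5]=5 > -3 → no swap
j=6: nums[6]=-12 ≤ -3 → i=5, swap nums[5],nums[6] → [-13,-14,-15,-7,-8,-12,5,-9,6,-11,-3]
j=7: nums[7]=-9 ≤ -3 → i=6, swap nums[6],nums[7] → [-13,-14,-15,-7,-8,-12,-9,5,6,-11,-3]
j=8: nums[8]=6 > -3 → no swap
j=9: nums[9]=-11 ≤ -3 → i=7, swap nums[7],nums[9] → [-13,-14,-15,-7,-8,-12,-9,-11,6,5,-3]
final swap nums[8],nums[10] → [-13,-14,-15,-7,-8,-12,-9,-11,-3,5,6]; return 8

[-13,-14,-15,-7,-8,-12,-9,-11,-3,5,6]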